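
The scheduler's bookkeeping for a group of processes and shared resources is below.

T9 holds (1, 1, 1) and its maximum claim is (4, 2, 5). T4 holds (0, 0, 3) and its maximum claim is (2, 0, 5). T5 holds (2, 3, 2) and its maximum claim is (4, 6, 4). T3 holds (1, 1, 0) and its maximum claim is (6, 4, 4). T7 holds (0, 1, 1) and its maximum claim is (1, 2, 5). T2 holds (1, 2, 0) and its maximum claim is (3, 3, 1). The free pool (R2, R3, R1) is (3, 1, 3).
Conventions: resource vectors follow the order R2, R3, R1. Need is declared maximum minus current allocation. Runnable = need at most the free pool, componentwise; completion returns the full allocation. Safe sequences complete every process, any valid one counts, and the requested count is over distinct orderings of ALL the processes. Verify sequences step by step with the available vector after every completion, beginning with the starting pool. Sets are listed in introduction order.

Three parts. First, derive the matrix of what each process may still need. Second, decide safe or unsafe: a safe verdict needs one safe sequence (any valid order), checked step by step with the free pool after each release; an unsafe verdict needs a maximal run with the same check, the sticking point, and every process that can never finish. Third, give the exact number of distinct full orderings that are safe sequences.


(1) Need matrix, components ordered R2, R3, R1:
  T9: (3, 1, 4)
  T4: (2, 0, 2)
  T5: (2, 3, 2)
  T3: (5, 3, 4)
  T7: (1, 1, 4)
  T2: (2, 1, 1)
(2) SAFE. One safe sequence: T2, T4, T5, T3, T9, T7.
Key observation: T2 marks the first exact bind of the order: its need (2, 1, 1) fits the free (3, 1, 3) with zero slack on a requested resource.
Verifying each step:
  pool = (3, 1, 3)
  T2: need (2, 1, 1) fits (3, 1, 3); releases (1, 2, 0), pool now (4, 3, 3)
  T4: need (2, 0, 2) fits (4, 3, 3); releases (0, 0, 3), pool now (4, 3, 6)
  T5: need (2, 3, 2) fits (4, 3, 6); releases (2, 3, 2), pool now (6, 6, 8)
  T3: need (5, 3, 4) fits (6, 6, 8); releases (1, 1, 0), pool now (7, 7, 8)
  T9: need (3, 1, 4) fits (7, 7, 8); releases (1, 1, 1), pool now (8, 8, 9)
  T7: need (1, 1, 4) fits (8, 8, 9); releases (0, 1, 1), pool now (8, 9, 10)
(3) The exact count: 74 of the possible complete orderings are safe sequences.


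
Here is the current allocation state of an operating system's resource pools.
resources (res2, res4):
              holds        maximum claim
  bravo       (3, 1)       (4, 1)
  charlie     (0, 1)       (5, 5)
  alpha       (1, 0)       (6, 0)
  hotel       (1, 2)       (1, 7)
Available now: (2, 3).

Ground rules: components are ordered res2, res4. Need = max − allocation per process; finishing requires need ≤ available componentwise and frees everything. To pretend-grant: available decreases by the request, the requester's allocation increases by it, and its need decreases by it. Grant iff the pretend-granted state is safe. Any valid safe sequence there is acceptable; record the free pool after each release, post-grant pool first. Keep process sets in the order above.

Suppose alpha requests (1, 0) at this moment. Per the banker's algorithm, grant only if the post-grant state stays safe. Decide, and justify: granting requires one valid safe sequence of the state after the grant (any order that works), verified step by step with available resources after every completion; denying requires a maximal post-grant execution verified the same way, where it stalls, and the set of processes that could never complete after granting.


GRANT. The post-grant state is safe; one safe sequence: bravo, alpha, charlie, hotel.
Key observation: (1, 3) free after granting still covers bravo first, and each release covers the next.
Step-by-step check of the post-grant state:
  pool = (1, 3)
  bravo needs (1, 0) <= (1, 3) -> finishes; pool += (3, 1) = (4, 4)
  alpha needs (4, 0) <= (4, 4) -> finishes; pool += (2, 0) = (6, 4)
  charlie needs (5, 4) <= (6, 4) -> finishes; pool += (0, 1) = (6, 5)
  hotel needs (0, 5) <= (6, 5) -> finishes; pool += (1, 2) = (7, 7)


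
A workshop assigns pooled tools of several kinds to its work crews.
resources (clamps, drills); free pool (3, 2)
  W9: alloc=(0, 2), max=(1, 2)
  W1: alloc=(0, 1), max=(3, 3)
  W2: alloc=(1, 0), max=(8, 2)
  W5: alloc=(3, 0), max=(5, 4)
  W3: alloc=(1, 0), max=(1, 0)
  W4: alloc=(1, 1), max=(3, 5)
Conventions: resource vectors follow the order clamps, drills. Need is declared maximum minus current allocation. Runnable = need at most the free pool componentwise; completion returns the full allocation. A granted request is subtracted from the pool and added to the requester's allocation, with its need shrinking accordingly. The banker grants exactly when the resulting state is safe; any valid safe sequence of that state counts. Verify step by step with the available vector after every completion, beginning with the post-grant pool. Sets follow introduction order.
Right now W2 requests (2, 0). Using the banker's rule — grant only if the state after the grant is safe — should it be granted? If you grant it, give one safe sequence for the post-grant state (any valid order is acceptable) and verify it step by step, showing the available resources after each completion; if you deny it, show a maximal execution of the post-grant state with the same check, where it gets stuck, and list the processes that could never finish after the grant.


GRANT. The post-grant state is safe; one safe sequence: W3, W9, W4, W1, W5, W2.
Key observation: granting shrinks the pool to (1, 2), yet W3 still fits and the chain goes through.
Check on the post-grant state, step by step:
  pool = (1, 2)
  W3 needs (0, 0) <= (1, 2) -> finishes; pool += (1, 0) = (2, 2)
  W9 needs (1, 0) <= (2, 2) -> finishes; pool += (0, 2) = (2, 4)
  W4 needs (2, 4) <= (2, 4) -> finishes; pool += (1, 1) = (3, 5)
  W1 needs (3, 2) <= (3, 5) -> finishes; pool += (0, 1) = (3, 6)
  W5 needs (2, 4) <= (3, 6) -> finishes; pool += (3, 0) = (6, 6)
  W2 needs (5, 2) <= (6, 6) -> finishes; pool += (3, 0) = (9, 6)


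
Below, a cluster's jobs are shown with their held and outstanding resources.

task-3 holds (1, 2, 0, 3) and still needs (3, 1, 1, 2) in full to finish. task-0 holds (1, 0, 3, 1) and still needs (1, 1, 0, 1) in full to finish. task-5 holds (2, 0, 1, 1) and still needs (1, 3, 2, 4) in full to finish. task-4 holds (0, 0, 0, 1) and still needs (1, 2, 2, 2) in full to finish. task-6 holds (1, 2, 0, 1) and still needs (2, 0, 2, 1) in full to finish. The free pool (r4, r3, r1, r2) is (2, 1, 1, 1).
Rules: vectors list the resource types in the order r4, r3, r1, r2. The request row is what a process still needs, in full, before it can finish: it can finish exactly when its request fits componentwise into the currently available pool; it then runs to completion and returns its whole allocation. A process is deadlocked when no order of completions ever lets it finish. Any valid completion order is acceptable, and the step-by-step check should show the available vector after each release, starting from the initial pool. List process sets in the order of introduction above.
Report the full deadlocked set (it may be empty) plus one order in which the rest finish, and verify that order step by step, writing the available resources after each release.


The deadlocked set is empty.
Key observation: there is always a runnable process — task-0 first — so the state unwinds completely.
One completion order for the rest: task-0, task-6, task-3, task-5, task-4. Step-by-step check:
  pool = (2, 1, 1, 1)
  task-0 needs (1, 1, 0, 1) <= (2, 1, 1, 1) -> finishes; pool += (1, 0, 3, 1) = (3, 1, 4, 2)
  task-6 needs (2, 0, 2, 1) <= (3, 1, 4, 2) -> finishes; pool += (1, 2, 0, 1) = (4, 3, 4, 3)
  task-3 needs (3, 1, 1, 2) <= (4, 3, 4, 3) -> finishes; pool += (1, 2, 0, 3) = (5, 5, 4, 6)
  task-5 needs (1, 3, 2, 4) <= (5, 5, 4, 6) -> finishes; pool += (2, 0, 1, 1) = (7, 5, 5, 7)
  task-4 needs (1, 2, 2, 2) <= (7, 5, 5, 7) -> finishes; pool += (0, 0, 0, 1) = (7, 5, 5, 8)


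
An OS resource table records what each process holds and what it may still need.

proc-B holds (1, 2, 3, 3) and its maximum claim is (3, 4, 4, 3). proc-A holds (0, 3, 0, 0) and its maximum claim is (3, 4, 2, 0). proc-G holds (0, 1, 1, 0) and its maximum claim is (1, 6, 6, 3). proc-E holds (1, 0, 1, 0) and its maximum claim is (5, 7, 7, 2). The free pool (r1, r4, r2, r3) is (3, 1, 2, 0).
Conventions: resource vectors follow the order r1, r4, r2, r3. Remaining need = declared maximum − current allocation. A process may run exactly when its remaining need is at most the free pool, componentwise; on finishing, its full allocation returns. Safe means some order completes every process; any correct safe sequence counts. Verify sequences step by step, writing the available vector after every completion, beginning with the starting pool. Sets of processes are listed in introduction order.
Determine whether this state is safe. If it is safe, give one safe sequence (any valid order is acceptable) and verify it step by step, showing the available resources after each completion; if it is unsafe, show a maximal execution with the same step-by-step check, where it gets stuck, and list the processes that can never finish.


SAFE — a valid safe sequence is proc-A, proc-B, proc-G, proc-E.
Key observation: reading the order forward, proc-A is the first process whose need (3, 1, 2, 0) meets the free pool (3, 1, 2, 0) exactly on a resource it requests.
Verifying each step:
  pool = (3, 1, 2, 0)
  proc-A: need (3, 1, 2, 0) fits (3, 1, 2, 0); releases (0, 3, 0, 0), pool now (3, 4, 2, 0)
  proc-B: need (2, 2, 1, 0) fits (3, 4, 2, 0); releases (1, 2, 3, 3), pool now (4, 6, 5, 3)
  proc-G: need (1, 5, 5, 3) fits (4, 6, 5, 3); releases (0, 1, 1, 0), pool now (4, 7, 6, 3)
  proc-E: need (4, 7, 6, 2) fits (4, 7, 6, 3); releases (1, 0, 1, 0), pool now (5, 7, 7, 3)


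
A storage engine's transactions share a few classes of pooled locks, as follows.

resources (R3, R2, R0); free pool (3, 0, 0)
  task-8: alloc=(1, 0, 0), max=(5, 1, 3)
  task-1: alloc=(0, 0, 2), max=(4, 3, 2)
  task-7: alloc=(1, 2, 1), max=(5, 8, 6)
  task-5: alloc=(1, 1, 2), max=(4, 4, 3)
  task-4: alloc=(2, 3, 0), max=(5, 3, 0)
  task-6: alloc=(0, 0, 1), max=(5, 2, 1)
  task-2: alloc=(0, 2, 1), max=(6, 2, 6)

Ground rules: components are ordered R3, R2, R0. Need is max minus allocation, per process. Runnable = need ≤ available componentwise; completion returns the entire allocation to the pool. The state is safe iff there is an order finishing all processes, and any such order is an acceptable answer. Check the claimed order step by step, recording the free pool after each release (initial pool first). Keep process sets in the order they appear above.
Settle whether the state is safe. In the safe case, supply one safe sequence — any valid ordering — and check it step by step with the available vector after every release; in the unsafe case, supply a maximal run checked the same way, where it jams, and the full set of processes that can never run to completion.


SAFE — a valid safe sequence is task-4, task-1, task-5, task-6, task-8, task-2, task-7.
Key observation: the first exact fit in this order is task-4 — it needs (3, 0, 0) with (3, 0, 0) free, meeting a requested resource to the last unit.
Step-by-step check:
  pool = (3, 0, 0)
  run task-4 (needs (3, 0, 0), free (3, 0, 0)); after release of (2, 3, 0) the pool is (5, 3, 0)
  run task-1 (needs (4, 3, 0), free (5, 3, 0)); after release of (0, 0, 2) the pool is (5, 3, 2)
  run task-5 (needs (3, 3, 1), free (5, 3, 2)); after release of (1, 1, 2) the pool is (6, 4, 4)
  run task-6 (needs (5, 2, 0), free (6, 4, 4)); after release of (0, 0, 1) the pool is (6, 4, 5)
  run task-8 (needs (4, 1, 3), free (6, 4, 5)); after release of (1, 0, 0) the pool is (7, 4, 5)
  run task-2 (needs (6, 0, 5), free (7, 4, 5)); after release of (0, 2, 1) the pool is (7, 6, 6)
  run task-7 (needs (4, 6, 5), free (7, 6, 6)); after release of (1, 2, 1) the pool is (8, 8, 7)


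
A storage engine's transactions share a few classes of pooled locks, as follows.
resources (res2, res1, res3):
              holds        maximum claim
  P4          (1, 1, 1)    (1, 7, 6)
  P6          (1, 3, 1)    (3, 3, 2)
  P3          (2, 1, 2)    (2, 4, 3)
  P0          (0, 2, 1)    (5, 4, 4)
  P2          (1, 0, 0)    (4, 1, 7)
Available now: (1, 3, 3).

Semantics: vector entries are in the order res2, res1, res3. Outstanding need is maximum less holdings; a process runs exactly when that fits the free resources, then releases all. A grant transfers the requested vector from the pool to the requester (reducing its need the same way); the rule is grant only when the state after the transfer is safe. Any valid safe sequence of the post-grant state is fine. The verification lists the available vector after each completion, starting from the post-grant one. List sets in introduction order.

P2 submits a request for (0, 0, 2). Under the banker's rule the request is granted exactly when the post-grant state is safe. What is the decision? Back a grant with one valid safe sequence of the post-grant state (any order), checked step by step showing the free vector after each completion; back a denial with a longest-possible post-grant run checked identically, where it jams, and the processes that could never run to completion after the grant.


DENY. Granting would leave the state unsafe.
Key observation: after P3, P6 the pool peaks at (4, 7, 4), and each blocked process is short somewhere: P4 on res3; P0 on res2; P2 on res3.
On the post-grant state, P3, P6 is a maximal run — nothing extends it. Step-by-step check:
  pool = (1, 3, 1)
  run P3 (needs (0, 3, 1), free (1, 3, 1)); after release of (2, 1, 2) the pool is (3, 4, 3)
  run P6 (needs (2, 0, 1), free (3, 4, 3)); after release of (1, 3, 1) the pool is (4, 7, 4)
  blocked: P4 wants (0, 6, 5), pool (4, 7, 4) — not enough res3
  blocked: P0 wants (5, 2, 3), pool (4, 7, 4) — not enough res2
  blocked: P2 wants (3, 1, 5), pool (4, 7, 4) — not enough res3
Processes that could never finish after the grant: P4, P0 and P2.


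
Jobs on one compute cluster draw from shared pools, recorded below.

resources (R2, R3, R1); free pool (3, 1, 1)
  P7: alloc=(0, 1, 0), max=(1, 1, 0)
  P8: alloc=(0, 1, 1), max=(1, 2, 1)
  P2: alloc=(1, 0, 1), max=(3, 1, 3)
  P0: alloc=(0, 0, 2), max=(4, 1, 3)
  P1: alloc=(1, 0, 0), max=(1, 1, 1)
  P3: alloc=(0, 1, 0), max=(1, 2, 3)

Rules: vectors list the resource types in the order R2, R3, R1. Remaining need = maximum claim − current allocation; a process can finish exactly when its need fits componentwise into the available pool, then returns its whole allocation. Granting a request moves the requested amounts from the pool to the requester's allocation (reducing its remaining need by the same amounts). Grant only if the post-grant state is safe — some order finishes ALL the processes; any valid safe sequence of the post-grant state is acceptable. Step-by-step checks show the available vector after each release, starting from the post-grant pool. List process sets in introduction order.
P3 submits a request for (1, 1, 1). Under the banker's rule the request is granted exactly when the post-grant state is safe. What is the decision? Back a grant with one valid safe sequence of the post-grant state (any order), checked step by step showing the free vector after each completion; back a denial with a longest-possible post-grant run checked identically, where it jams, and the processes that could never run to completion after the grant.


DENY. Granting would leave the state unsafe.
Key observation: after P7, P8, P1 the pool peaks at (3, 2, 1), and each blocked process is short somewhere: P2 on R1; P0 on R2; P3 on R1.
Pretend the grant happened; the run P7, P8, P1 goes as far as possible. Step-by-step check:
  pool = (2, 0, 0)
  P7: need (1, 0, 0) fits (2, 0, 0); releases (0, 1, 0), pool now (2, 1, 0)
  P8: need (1, 1, 0) fits (2, 1, 0); releases (0, 1, 1), pool now (2, 2, 1)
  P1: need (0, 1, 1) fits (2, 2, 1); releases (1, 0, 0), pool now (3, 2, 1)
  blocked: P2 wants (2, 1, 2), pool (3, 2, 1) — not enough R1
  blocked: P0 wants (4, 1, 1), pool (3, 2, 1) — not enough R2
  blocked: P3 wants (0, 0, 2), pool (3, 2, 1) — not enough R1
Post-grant, the permanently blocked set is P2, P0 and P3.


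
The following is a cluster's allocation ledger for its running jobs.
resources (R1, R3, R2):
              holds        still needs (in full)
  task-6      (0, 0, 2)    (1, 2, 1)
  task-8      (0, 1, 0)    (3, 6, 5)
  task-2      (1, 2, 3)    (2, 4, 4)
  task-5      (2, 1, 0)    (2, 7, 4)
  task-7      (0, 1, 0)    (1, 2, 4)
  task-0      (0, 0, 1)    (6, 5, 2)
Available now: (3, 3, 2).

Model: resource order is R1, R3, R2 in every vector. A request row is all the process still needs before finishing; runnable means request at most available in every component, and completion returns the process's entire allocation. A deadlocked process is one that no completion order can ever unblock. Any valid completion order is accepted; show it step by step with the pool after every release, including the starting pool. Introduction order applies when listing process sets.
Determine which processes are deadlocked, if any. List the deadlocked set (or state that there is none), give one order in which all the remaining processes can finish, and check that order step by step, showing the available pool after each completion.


The deadlocked set is empty.
Key observation: there is always a runnable process — task-6 first — so the state unwinds completely.
One completion order for the rest: task-6, task-7, task-2, task-8, task-5, task-0. Step-by-step check:
  pool = (3, 3, 2)
  task-6 needs (1, 2, 1) <= (3, 3, 2) -> finishes; pool += (0, 0, 2) = (3, 3, 4)
  task-7 needs (1, 2, 4) <= (3, 3, 4) -> finishes; pool += (0, 1, 0) = (3, 4, 4)
  task-2 needs (2, 4, 4) <= (3, 4, 4) -> finishes; pool += (1, 2, 3) = (4, 6, 7)
  task-8 needs (3, 6, 5) <= (4, 6, 7) -> finishes; pool += (0, 1, 0) = (4, 7, 7)
  task-5 needs (2, 7, 4) <= (4, 7, 7) -> finishes; pool += (2, 1, 0) = (6, 8, 7)
  task-0 needs (6, 5, 2) <= (6, 8, 7) -> finishes; pool += (0, 0, 1) = (6, 8, 8)


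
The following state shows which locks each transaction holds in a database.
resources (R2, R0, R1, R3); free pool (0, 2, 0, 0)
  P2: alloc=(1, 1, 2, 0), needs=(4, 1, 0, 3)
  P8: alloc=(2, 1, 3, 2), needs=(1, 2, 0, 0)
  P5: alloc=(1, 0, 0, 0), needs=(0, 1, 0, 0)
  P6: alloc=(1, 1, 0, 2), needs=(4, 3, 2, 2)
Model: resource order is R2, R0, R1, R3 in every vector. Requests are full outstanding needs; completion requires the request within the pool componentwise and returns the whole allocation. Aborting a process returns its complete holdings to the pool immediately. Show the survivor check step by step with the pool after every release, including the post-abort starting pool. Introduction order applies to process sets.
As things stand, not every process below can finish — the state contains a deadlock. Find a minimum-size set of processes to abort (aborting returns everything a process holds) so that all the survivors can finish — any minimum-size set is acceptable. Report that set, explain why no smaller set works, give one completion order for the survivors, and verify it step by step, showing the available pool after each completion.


Minimum abort set: P2.
Key observation: before aborting P2, P6 was permanently blocked — no order could ever run it; afterwards it completes at step 3.
Why nothing smaller works: aborting no one leaves the state deadlocked as given.
The survivors complete as P5, P8, P6. Verifying each step (starting from the post-abort pool):
  pool = (1, 3, 2, 0)
  run P5 (needs (0, 1, 0, 0), free (1, 3, 2, 0)); after release of (1, 0, 0, 0) the pool is (2, 3, 2, 0)
  run P8 (needs (1, 2, 0, 0), free (2, 3, 2, 0)); after release of (2, 1, 3, 2) the pool is (4, 4, 5, 2)
  run P6 (needs (4, 3, 2, 2), free (4, 4, 5, 2)); after release of (1, 1, 0, 2) the pool is (5, 5, 5, 4)


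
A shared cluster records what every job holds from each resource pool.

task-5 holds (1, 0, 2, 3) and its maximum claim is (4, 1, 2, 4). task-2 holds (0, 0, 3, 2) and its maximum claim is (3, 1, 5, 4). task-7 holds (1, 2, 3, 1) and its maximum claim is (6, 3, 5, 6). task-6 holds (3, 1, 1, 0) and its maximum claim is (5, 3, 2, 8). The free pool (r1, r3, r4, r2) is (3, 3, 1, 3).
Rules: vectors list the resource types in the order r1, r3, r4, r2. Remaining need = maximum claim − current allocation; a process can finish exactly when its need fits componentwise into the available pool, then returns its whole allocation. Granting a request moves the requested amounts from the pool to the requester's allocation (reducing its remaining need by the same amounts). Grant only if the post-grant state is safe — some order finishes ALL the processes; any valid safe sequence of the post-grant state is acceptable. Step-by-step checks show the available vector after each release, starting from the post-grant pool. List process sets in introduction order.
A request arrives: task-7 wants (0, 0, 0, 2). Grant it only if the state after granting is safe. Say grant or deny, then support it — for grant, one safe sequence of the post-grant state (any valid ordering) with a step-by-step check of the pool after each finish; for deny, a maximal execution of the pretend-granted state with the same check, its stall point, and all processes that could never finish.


DENY: after the grant no complete ordering would exist.
Key observation: after task-5, task-2 the pool peaks at (4, 3, 6, 6), and each blocked process is short somewhere: task-7 on r1; task-6 on r2.
After a pretend grant, a maximal execution: task-5, task-2 — then nothing else fits. Check, step by step:
  pool = (3, 3, 1, 1)
  task-5 needs (3, 1, 0, 1) <= (3, 3, 1, 1) -> finishes; pool += (1, 0, 2, 3) = (4, 3, 3, 4)
  task-2 needs (3, 1, 2, 2) <= (4, 3, 3, 4) -> finishes; pool += (0, 0, 3, 2) = (4, 3, 6, 6)
  task-7 still needs (5, 1, 2, 3) but only (4, 3, 6, 6) is free — short on r1
  task-6 still needs (2, 2, 1, 8) but only (4, 3, 6, 6) is free — short on r2
Had the request been granted, task-7 and task-6 could never finish.


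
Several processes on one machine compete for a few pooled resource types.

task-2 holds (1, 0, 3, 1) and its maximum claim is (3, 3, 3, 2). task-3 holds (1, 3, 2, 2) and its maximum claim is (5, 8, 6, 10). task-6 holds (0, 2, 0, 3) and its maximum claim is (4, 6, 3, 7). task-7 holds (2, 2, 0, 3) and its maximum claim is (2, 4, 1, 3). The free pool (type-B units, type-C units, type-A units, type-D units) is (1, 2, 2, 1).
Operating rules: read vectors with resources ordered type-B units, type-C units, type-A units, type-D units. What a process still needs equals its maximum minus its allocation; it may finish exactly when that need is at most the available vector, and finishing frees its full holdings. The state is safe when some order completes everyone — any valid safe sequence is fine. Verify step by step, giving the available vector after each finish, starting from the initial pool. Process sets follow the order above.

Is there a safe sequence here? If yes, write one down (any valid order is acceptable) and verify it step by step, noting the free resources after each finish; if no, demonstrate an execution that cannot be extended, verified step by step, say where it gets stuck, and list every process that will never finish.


SAFE. One safe sequence: task-7, task-2, task-6, task-3.
Key observation: the order's first zero-slack moment is task-7 ((0, 2, 1, 0) needed, (1, 2, 2, 1) free — a requested resource with nothing to spare).
Walking it through:
  pool = (1, 2, 2, 1)
  task-7: need (0, 2, 1, 0) fits (1, 2, 2, 1); releases (2, 2, 0, 3), pool now (3, 4, 2, 4)
  task-2: need (2, 3, 0, 1) fits (3, 4, 2, 4); releases (1, 0, 3, 1), pool now (4, 4, 5, 5)
  task-6: need (4, 4, 3, 4) fits (4, 4, 5, 5); releases (0, 2, 0, 3), pool now (4, 6, 5, 8)
  task-3: need (4, 5, 4, 8) fits (4, 6, 5, 8); releases (1, 3, 2, 2), pool now (5, 9, 7, 10)


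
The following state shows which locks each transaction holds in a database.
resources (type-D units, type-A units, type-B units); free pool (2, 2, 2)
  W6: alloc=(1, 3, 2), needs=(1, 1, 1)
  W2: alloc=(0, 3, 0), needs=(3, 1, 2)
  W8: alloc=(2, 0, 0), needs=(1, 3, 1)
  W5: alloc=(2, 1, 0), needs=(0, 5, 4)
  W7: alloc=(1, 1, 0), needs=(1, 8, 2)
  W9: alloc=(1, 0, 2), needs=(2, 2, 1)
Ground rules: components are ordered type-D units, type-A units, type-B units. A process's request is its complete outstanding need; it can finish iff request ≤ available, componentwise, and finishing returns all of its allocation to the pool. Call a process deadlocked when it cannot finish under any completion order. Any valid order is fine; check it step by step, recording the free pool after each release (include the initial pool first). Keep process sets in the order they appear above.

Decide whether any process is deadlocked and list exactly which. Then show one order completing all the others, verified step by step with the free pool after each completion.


No process is deadlocked.
Key observation: the pool covers W6 at once, and every later process fits after earlier releases.
The rest can finish in the order W6, W9, W2, W8, W7, W5. Step-by-step check:
  pool = (2, 2, 2)
  W6: need (1, 1, 1) fits (2, 2, 2); releases (1, 3, 2), pool now (3, 5, 4)
  W9: need (2, 2, 1) fits (3, 5, 4); releases (1, 0, 2), pool now (4, 5, 6)
  W2: need (3, 1, 2) fits (4, 5, 6); releases (0, 3, 0), pool now (4, 8, 6)
  W8: need (1, 3, 1) fits (4, 8, 6); releases (2, 0, 0), pool now (6, 8, 6)
  W7: need (1, 8, 2) fits (6, 8, 6); releases (1, 1, 0), pool now (7, 9, 6)
  W5: need (0, 5, 4) fits (7, 9, 6); releases (2, 1, 0), pool now (9, 10, 6)


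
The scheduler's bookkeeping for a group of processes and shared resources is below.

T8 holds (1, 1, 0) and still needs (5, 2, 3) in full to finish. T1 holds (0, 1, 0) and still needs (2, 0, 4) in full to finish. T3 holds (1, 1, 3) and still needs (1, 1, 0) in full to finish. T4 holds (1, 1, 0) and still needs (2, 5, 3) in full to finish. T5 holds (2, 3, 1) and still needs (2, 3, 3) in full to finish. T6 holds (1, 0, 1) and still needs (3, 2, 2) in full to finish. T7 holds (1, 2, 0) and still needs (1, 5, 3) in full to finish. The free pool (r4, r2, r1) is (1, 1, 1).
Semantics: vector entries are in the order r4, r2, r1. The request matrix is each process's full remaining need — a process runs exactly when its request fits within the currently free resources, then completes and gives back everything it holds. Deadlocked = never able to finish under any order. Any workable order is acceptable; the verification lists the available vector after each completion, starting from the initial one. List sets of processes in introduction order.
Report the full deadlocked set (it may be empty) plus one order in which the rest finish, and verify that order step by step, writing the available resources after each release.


The deadlocked set is empty.
Key observation: T3 leads a chain of completions in which each release enables another process.
A valid finishing order for the others: T3, T1, T5, T7, T6, T4, T8. Walking it through:
  pool = (1, 1, 1)
  T3 needs (1, 1, 0) <= (1, 1, 1) -> finishes; pool += (1, 1, 3) = (2, 2, 4)
  T1 needs (2, 0, 4) <= (2, 2, 4) -> finishes; pool += (0, 1, 0) = (2, 3, 4)
  T5 needs (2, 3, 3) <= (2, 3, 4) -> finishes; pool += (2, 3, 1) = (4, 6, 5)
  T7 needs (1, 5, 3) <= (4, 6, 5) -> finishes; pool += (1, 2, 0) = (5, 8, 5)
  T6 needs (3, 2, 2) <= (5, 8, 5) -> finishes; pool += (1, 0, 1) = (6, 8, 6)
  T4 needs (2, 5, 3) <= (6, 8, 6) -> finishes; pool += (1, 1, 0) = (7, 9, 6)
  T8 needs (5, 2, 3) <= (7, 9, 6) -> finishes; pool += (1, 1, 0) = (8, 10, 6)


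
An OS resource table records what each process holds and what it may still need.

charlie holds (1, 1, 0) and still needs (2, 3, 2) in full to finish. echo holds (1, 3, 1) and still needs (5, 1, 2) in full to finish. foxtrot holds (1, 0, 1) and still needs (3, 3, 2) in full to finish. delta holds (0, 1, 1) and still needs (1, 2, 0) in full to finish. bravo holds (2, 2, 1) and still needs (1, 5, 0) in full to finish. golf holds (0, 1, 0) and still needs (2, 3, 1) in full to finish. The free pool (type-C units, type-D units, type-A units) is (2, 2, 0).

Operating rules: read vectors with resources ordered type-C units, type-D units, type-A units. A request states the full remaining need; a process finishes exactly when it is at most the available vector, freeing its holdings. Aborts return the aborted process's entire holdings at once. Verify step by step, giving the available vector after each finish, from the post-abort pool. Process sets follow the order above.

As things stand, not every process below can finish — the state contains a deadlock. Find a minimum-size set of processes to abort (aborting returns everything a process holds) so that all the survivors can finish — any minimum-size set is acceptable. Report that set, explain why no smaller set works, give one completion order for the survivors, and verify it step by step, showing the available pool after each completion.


The answer: abort charlie.
Key observation: no ordering could ever have run bravo before the abort of charlie; with (1, 1, 0) back in the pool it fits at step 3.
Why nothing smaller works: aborting no one leaves the state deadlocked as given.
The survivors complete as delta, golf, bravo, echo, foxtrot. Walking it through (starting from the post-abort pool):
  pool = (3, 3, 0)
  delta needs (1, 2, 0) <= (3, 3, 0) -> finishes; pool += (0, 1, 1) = (3, 4, 1)
  golf needs (2, 3, 1) <= (3, 4, 1) -> finishes; pool += (0, 1, 0) = (3, 5, 1)
  bravo needs (1, 5, 0) <= (3, 5, 1) -> finishes; pool += (2, 2, 1) = (5, 7, 2)
  echo needs (5, 1, 2) <= (5, 7, 2) -> finishes; pool += (1, 3, 1) = (6, 10, 3)
  foxtrot needs (3, 3, 2) <= (6, 10, 3) -> finishes; pool += (1, 0, 1) = (7, 10, 4)


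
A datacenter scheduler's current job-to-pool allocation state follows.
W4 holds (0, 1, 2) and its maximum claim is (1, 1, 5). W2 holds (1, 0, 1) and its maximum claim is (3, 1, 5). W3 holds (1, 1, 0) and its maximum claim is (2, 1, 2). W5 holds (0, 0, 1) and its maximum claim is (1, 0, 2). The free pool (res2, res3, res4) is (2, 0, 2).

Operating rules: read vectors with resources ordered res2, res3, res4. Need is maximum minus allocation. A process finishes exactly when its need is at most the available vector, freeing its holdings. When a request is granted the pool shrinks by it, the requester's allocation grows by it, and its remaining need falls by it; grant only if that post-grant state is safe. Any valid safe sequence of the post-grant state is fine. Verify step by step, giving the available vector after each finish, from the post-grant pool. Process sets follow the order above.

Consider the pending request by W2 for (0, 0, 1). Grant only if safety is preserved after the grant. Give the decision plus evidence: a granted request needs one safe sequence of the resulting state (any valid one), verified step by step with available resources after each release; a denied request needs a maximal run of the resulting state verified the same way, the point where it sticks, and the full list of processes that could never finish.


DENY. Granting would leave the state unsafe.
Key observation: even finishing W5, W3 leaves just (3, 1, 2) free — too little res4 for any of the remaining processes.
After a pretend grant, a maximal execution: W5, W3 — then nothing else fits. Check, step by step:
  pool = (2, 0, 1)
  run W5 (needs (1, 0, 1), free (2, 0, 1)); after release of (0, 0, 1) the pool is (2, 0, 2)
  run W3 (needs (1, 0, 2), free (2, 0, 2)); after release of (1, 1, 0) the pool is (3, 1, 2)
  W4 still needs (1, 0, 3) but only (3, 1, 2) is free — short on res4
  W2 still needs (2, 1, 3) but only (3, 1, 2) is free — short on res4
Processes that could never finish after the grant: W4 and W2.


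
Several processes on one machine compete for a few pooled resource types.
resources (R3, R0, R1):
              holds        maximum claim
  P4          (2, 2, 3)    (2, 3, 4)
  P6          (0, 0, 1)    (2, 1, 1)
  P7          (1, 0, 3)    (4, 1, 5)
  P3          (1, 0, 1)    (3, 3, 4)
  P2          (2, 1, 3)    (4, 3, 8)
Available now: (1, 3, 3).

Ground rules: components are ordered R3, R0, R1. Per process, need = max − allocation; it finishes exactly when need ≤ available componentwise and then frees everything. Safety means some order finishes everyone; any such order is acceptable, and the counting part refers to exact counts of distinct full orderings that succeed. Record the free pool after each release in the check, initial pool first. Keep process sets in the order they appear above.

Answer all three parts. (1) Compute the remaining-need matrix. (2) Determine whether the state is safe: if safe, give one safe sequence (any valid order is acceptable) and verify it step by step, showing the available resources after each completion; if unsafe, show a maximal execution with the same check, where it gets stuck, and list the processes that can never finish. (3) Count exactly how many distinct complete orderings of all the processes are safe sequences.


(1) Outstanding need per process (order R3, R0, R1):
  P4: (0, 1, 1)
  P6: (2, 1, 0)
  P7: (3, 1, 2)
  P3: (2, 3, 3)
  P2: (2, 2, 5)
(2) SAFE, for example via the order P4, P7, P2, P6, P3.
Key observation: the first exact fit in this order is P7 — it needs (3, 1, 2) with (3, 5, 6) free, meeting a requested resource to the last unit.
Check, step by step:
  pool = (1, 3, 3)
  P4: need (0, 1, 1) fits (1, 3, 3); releases (2, 2, 3), pool now (3, 5, 6)
  P7: need (3, 1, 2) fits (3, 5, 6); releases (1, 0, 3), pool now (4, 5, 9)
  P2: need (2, 2, 5) fits (4, 5, 9); releases (2, 1, 3), pool now (6, 6, 12)
  P6: need (2, 1, 0) fits (6, 6, 12); releases (0, 0, 1), pool now (6, 6, 13)
  P3: need (2, 3, 3) fits (6, 6, 13); releases (1, 0, 1), pool now (7, 6, 14)
(3) Precisely 24 of the possible complete orderings are safe sequences.


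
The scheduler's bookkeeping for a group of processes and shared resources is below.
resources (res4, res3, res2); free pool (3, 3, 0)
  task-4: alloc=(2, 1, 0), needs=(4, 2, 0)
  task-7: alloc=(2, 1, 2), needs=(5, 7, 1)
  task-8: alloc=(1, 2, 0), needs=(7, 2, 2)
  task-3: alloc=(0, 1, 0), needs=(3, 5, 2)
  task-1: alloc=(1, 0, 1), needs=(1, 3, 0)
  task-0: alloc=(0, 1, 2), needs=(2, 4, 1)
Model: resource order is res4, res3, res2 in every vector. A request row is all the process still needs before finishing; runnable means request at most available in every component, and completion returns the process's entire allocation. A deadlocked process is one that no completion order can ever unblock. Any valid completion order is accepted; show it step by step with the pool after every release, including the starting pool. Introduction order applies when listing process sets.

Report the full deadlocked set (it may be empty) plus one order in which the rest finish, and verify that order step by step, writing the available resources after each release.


The deadlocked set is task-7 and task-8.
Key observation: after task-1, task-4, task-0, task-3 the pool peaks at (6, 6, 3), and each blocked process is short somewhere: task-7 on res3; task-8 on res4.
One completion order for the rest: task-1, task-4, task-0, task-3. Walking it through:
  pool = (3, 3, 0)
  task-1 needs (1, 3, 0) <= (3, 3, 0) -> finishes; pool += (1, 0, 1) = (4, 3, 1)
  task-4 needs (4, 2, 0) <= (4, 3, 1) -> finishes; pool += (2, 1, 0) = (6, 4, 1)
  task-0 needs (2, 4, 1) <= (6, 4, 1) -> finishes; pool += (0, 1, 2) = (6, 5, 3)
  task-3 needs (3, 5, 2) <= (6, 5, 3) -> finishes; pool += (0, 1, 0) = (6, 6, 3)
None of the blocked processes ever fits:
  task-7 still needs (5, 7, 1) but only (6, 6, 3) is free — short on res3
  task-8 still needs (7, 2, 2) but only (6, 6, 3) is free — short on res4


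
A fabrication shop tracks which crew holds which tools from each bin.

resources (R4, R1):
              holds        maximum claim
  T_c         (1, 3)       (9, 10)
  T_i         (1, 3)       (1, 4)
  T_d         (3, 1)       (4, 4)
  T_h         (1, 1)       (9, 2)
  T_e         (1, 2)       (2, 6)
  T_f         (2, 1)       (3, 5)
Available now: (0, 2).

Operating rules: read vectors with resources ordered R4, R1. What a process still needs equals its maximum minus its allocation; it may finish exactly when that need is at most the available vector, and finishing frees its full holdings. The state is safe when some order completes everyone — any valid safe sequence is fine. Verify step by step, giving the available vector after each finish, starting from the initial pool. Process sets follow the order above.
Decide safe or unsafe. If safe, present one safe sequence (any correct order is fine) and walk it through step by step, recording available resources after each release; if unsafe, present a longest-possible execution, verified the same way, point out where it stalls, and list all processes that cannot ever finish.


UNSAFE — no complete ordering exists.
Key observation: the pool after T_i, T_f, T_e, T_d is (7, 9); every surviving request exceeds it in R4, so progress ends there.
A maximal execution: T_i, T_f, T_e, T_d — then nothing else fits. Step-by-step check:
  pool = (0, 2)
  run T_i (needs (0, 1), free (0, 2)); after release of (1, 3) the pool is (1, 5)
  run T_f (needs (1, 4), free (1, 5)); after release of (2, 1) the pool is (3, 6)
  run T_e (needs (1, 4), free (3, 6)); after release of (1, 2) the pool is (4, 8)
  run T_d (needs (1, 3), free (4, 8)); after release of (3, 1) the pool is (7, 9)
  T_c cannot run: need (8, 7) vs free (7, 9) (insufficient R4)
  T_h cannot run: need (8, 1) vs free (7, 9) (insufficient R4)
Never able to finish: T_c and T_h.


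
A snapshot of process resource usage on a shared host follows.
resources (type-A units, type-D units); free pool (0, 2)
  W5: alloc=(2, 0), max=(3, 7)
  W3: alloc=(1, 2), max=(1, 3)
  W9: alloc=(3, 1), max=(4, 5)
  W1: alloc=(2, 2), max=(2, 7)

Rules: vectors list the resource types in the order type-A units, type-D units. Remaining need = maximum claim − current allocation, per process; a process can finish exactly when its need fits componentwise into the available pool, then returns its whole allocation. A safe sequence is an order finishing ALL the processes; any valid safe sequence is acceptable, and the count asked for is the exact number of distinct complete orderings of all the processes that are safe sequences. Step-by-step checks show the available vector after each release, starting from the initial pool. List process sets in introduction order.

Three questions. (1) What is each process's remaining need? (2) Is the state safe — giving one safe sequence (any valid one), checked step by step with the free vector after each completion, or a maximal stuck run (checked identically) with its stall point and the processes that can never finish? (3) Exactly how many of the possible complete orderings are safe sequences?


(1) Need matrix, components ordered type-A units, type-D units:
  W5: (1, 7)
  W3: (0, 1)
  W9: (1, 4)
  W1: (0, 5)
(2) SAFE — a valid safe sequence is W3, W9, W1, W5.
Key observation: the order's first zero-slack moment is W9 ((1, 4) needed, (1, 4) free — a requested resource with nothing to spare).
Step-by-step check:
  pool = (0, 2)
  W3 needs (0, 1) <= (0, 2) -> finishes; pool += (1, 2) = (1, 4)
  W9 needs (1, 4) <= (1, 4) -> finishes; pool += (3, 1) = (4, 5)
  W1 needs (0, 5) <= (4, 5) -> finishes; pool += (2, 2) = (6, 7)
  W5 needs (1, 7) <= (6, 7) -> finishes; pool += (2, 0) = (8, 7)
(3) Precisely 1 of the possible complete orderings is a safe sequence.


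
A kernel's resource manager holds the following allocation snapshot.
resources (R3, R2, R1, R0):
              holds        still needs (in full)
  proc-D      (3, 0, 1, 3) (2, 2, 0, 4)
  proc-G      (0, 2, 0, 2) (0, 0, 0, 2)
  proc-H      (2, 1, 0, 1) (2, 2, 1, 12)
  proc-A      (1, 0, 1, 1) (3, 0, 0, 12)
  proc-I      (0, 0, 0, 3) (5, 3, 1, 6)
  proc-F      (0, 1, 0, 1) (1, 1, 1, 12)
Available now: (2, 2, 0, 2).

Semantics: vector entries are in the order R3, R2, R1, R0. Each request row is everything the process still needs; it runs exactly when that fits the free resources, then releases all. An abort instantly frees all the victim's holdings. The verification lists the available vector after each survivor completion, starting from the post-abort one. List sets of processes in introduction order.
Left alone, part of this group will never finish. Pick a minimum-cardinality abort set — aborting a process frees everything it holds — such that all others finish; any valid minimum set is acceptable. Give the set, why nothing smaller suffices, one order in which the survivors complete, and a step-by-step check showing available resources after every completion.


Abort proc-A and proc-F.
Key observation: before aborting proc-A and proc-F, proc-H was permanently blocked — no order could ever run it; afterwards it completes at step 4.
Minimality, checking each single-abort alternative: proc-D alone leaves proc-H blocked (short on R0); proc-G alone leaves proc-H blocked (short on R0); proc-H alone leaves proc-A blocked (short on R0); proc-A alone leaves proc-H blocked (short on R0); proc-I alone leaves proc-H blocked (short on R0); proc-F alone leaves proc-H blocked (short on R0).
Survivors finish in the order: proc-D, proc-I, proc-G, proc-H. Verifying each step (pool after the aborts first):
  pool = (3, 3, 1, 4)
  proc-D: need (2, 2, 0, 4) fits (3, 3, 1, 4); releases (3, 0, 1, 3), pool now (6, 3, 2, 7)
  proc-I: need (5, 3, 1, 6) fits (6, 3, 2, 7); releases (0, 0, 0, 3), pool now (6, 3, 2, 10)
  proc-G: need (0, 0, 0, 2) fits (6, 3, 2, 10); releases (0, 2, 0, 2), pool now (6, 5, 2, 12)
  proc-H: need (2, 2, 1, 12) fits (6, 5, 2, 12); releases (2, 1, 0, 1), pool now (8, 6, 2, 13)
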